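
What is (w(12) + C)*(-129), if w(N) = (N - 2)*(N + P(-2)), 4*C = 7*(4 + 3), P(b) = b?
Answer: -57921/4 ≈ -14480.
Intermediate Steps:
C = 49/4 (C = (7*(4 + 3))/4 = (7*7)/4 = (¼)*49 = 49/4 ≈ 12.250)
w(N) = (-2 + N)² (w(N) = (N - 2)*(N - 2) = (-2 + N)*(-2 + N) = (-2 + N)²)
(w(12) + C)*(-129) = ((4 + 12² - 4*12) + 49/4)*(-129) = ((4 + 144 - 48) + 49/4)*(-129) = (100 + 49/4)*(-129) = (449/4)*(-129) = -57921/4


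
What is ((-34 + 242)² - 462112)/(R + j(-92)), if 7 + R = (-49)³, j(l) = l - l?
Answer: 52356/14707 ≈ 3.5599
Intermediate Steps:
j(l) = 0
R = -117656 (R = -7 + (-49)³ = -7 - 117649 = -117656)
((-34 + 242)² - 462112)/(R + j(-92)) = ((-34 + 242)² - 462112)/(-117656 + 0) = (208² - 462112)/(-117656) = (43264 - 462112)*(-1/117656) = -418848*(-1/117656) = 52356/14707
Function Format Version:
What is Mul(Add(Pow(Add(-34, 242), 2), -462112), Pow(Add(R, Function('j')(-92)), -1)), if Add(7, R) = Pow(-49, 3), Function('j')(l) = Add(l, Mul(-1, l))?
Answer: Rational(52356, 14707) ≈ 3.5599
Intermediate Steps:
Function('j')(l) = 0
R = -117656 (R = Add(-7, Pow(-49, 3)) = Add(-7, -117649) = -117656)
Mul(Add(Pow(Add(-34, 242), 2), -462112), Pow(Add(R, Function('j')(-92)), -1)) = Mul(Add(Pow(Add(-34, 242), 2), -462112), Pow(Add(-117656, 0), -1)) = Mul(Add(Pow(208, 2), -462112), Pow(-117656, -1)) = Mul(Add(43264, -462112), Rational(-1, 117656)) = Mul(-418848, Rational(-1, 117656)) = Rational(52356, 14707)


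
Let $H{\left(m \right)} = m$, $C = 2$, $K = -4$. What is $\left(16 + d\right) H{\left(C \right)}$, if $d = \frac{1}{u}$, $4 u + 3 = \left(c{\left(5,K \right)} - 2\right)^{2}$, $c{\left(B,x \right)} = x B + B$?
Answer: $\frac{4580}{143} \approx 32.028$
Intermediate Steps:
$c{\left(B,x \right)} = B + B x$ ($c{\left(B,x \right)} = B x + B = B + B x$)
$u = \frac{143}{2}$ ($u = - \frac{3}{4} + \frac{\left(5 \left(1 - 4\right) - 2\right)^{2}}{4} = - \frac{3}{4} + \frac{\left(5 \left(-3\right) - 2\right)^{2}}{4} = - \frac{3}{4} + \frac{\left(-15 - 2\right)^{2}}{4} = - \frac{3}{4} + \frac{\left(-17\right)^{2}}{4} = - \frac{3}{4} + \frac{1}{4} \cdot 289 = - \frac{3}{4} + \frac{289}{4} = \frac{143}{2} \approx 71.5$)
$d = \frac{2}{143}$ ($d = \frac{1}{\frac{143}{2}} = \frac{2}{143} \approx 0.013986$)
$\left(16 + d\right) H{\left(C \right)} = \left(16 + \frac{2}{143}\right) 2 = \frac{2290}{143} \cdot 2 = \frac{4580}{143}$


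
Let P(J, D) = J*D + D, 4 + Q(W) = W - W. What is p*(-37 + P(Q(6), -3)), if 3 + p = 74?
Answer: -1988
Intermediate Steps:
Q(W) = -4 (Q(W) = -4 + (W - W) = -4 + 0 = -4)
P(J, D) = D + D*J (P(J, D) = D*J + D = D + D*J)
p = 71 (p = -3 + 74 = 71)
p*(-37 + P(Q(6), -3)) = 71*(-37 - 3*(1 - 4)) = 71*(-37 - 3*(-3)) = 71*(-37 + 9) = 71*(-28) = -1988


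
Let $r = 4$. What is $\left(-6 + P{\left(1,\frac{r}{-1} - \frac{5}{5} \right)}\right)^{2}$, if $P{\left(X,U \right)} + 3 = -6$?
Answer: $225$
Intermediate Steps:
$P{\left(X,U \right)} = -9$ ($P{\left(X,U \right)} = -3 - 6 = -9$)
$\left(-6 + P{\left(1,\frac{r}{-1} - \frac{5}{5} \right)}\right)^{2} = \left(-6 - 9\right)^{2} = \left(-15\right)^{2} = 225$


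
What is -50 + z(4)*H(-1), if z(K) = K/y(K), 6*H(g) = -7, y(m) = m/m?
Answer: -164/3 ≈ -54.667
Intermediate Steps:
y(m) = 1
H(g) = -7/6 (H(g) = (1/6)*(-7) = -7/6)
z(K) = K (z(K) = K/1 = K*1 = K)
-50 + z(4)*H(-1) = -50 + 4*(-7/6) = -50 - 14/3 = -164/3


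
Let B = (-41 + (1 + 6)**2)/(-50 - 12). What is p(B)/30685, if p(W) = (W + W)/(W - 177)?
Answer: 8/168491335 ≈ 4.7480e-8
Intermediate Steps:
B = -4/31 (B = (-41 + 7**2)/(-62) = (-41 + 49)*(-1/62) = 8*(-1/62) = -4/31 ≈ -0.12903)
p(W) = 2*W/(-177 + W) (p(W) = (2*W)/(-177 + W) = 2*W/(-177 + W))
p(B)/30685 = (2*(-4/31)/(-177 - 4/31))/30685 = (2*(-4/31)/(-5491/31))*(1/30685) = (2*(-4/31)*(-31/5491))*(1/30685) = (8/5491)*(1/30685) = 8/168491335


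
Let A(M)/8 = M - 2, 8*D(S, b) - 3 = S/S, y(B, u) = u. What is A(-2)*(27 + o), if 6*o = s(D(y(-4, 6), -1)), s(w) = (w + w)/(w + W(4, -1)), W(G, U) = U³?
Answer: -2560/3 ≈ -853.33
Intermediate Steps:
D(S, b) = ½ (D(S, b) = 3/8 + (S/S)/8 = 3/8 + (⅛)*1 = 3/8 + ⅛ = ½)
A(M) = -16 + 8*M (A(M) = 8*(M - 2) = 8*(-2 + M) = -16 + 8*M)
s(w) = 2*w/(-1 + w) (s(w) = (w + w)/(w + (-1)³) = (2*w)/(w - 1) = (2*w)/(-1 + w) = 2*w/(-1 + w))
o = -⅓ (o = (2*(½)/(-1 + ½))/6 = (2*(½)/(-½))/6 = (2*(½)*(-2))/6 = (⅙)*(-2) = -⅓ ≈ -0.33333)
A(-2)*(27 + o) = (-16 + 8*(-2))*(27 - ⅓) = (-16 - 16)*(80/3) = -32*80/3 = -2560/3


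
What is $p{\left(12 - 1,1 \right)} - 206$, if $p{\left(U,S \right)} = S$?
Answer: $-205$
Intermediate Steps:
$p{\left(12 - 1,1 \right)} - 206 = 1 - 206 = -205$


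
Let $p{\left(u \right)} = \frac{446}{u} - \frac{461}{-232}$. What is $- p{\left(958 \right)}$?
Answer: $- \frac{272555}{111128} \approx -2.4526$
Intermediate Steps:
$p{\left(u \right)} = \frac{461}{232} + \frac{446}{u}$ ($p{\left(u \right)} = \frac{446}{u} - - \frac{461}{232} = \frac{446}{u} + \frac{461}{232} = \frac{461}{232} + \frac{446}{u}$)
$- p{\left(958 \right)} = - (\frac{461}{232} + \frac{446}{958}) = - (\frac{461}{232} + 446 \cdot \frac{1}{958}) = - (\frac{461}{232} + \frac{223}{479}) = \left(-1\right) \frac{272555}{111128} = - \frac{272555}{111128}$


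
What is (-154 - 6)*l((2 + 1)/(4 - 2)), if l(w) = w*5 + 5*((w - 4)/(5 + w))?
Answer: -11600/13 ≈ -892.31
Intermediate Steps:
l(w) = 5*w + 5*(-4 + w)/(5 + w) (l(w) = 5*w + 5*((-4 + w)/(5 + w)) = 5*w + 5*(-4 + w)/(5 + w))
(-154 - 6)*l((2 + 1)/(4 - 2)) = (-154 - 6)*(5*(-4 + ((2 + 1)/(4 - 2))² + 6*((2 + 1)/(4 - 2)))/(5 + (2 + 1)/(4 - 2))) = -800*(-4 + (3/2)² + 6*(3/2))/(5 + 3/2) = -800*(-4 + 9/4 + 9)/13/2 = -800*2*29/(13*4) = -160*145/26 = -11600/13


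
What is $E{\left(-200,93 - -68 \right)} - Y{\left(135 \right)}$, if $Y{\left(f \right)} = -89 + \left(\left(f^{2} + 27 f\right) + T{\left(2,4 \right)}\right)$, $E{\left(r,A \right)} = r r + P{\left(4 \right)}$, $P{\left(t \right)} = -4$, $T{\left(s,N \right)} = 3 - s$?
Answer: $18214$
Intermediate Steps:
$E{\left(r,A \right)} = -4 + r^{2}$ ($E{\left(r,A \right)} = r r - 4 = r^{2} - 4 = -4 + r^{2}$)
$Y{\left(f \right)} = -88 + f^{2} + 27 f$ ($Y{\left(f \right)} = -89 + \left(\left(f^{2} + 27 f\right) + \left(3 - 2\right)\right) = -89 + \left(\left(f^{2} + 27 f\right) + 1\right) = -89 + \left(1 + f^{2} + 27 f\right) = -88 + f^{2} + 27 f$)
$E{\left(-200,93 - -68 \right)} - Y{\left(135 \right)} = \left(-4 + \left(-200\right)^{2}\right) - \left(-88 + 135^{2} + 27 \cdot 135\right) = \left(-4 + 40000\right) - \left(-88 + 18225 + 3645\right) = 39996 - 21782 = 18214$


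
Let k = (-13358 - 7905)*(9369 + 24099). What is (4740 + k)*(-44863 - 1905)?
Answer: 33281294088192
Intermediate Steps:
k = -711630084 (k = -21263*33468 = -711630084)
(4740 + k)*(-44863 - 1905) = (4740 - 711630084)*(-44863 - 1905) = -711625344*(-46768) = 33281294088192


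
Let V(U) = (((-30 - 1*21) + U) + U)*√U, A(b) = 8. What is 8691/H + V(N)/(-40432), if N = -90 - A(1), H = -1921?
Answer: -8691/1921 + 13*I*√2/304 ≈ -4.5242 + 0.060476*I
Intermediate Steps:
N = -98 (N = -90 - 1*8 = -90 - 8 = -98)
V(U) = √U*(-51 + 2*U) (V(U) = (((-30 - 21) + U) + U)*√U = ((-51 + U) + U)*√U = (-51 + 2*U)*√U = √U*(-51 + 2*U))
8691/H + V(N)/(-40432) = 8691/(-1921) + (√(-98)*(-51 + 2*(-98)))/(-40432) = 8691*(-1/1921) + ((7*I*√2)*(-51 - 196))*(-1/40432) = -8691/1921 + ((7*I*√2)*(-247))*(-1/40432) = -8691/1921 - 1729*I*√2*(-1/40432) = -8691/1921 + 13*I*√2/304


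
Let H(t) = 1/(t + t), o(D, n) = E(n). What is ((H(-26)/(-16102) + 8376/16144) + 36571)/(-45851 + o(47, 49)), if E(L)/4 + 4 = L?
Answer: -30897072314909/38584675582856 ≈ -0.80076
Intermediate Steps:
E(L) = -16 + 4*L
o(D, n) = -16 + 4*n
H(t) = 1/(2*t)
((H(-26)/(-16102) + 8376/16144) + 36571)/(-45851 + o(47, 49)) = ((((1/2)/(-26))/(-16102) + 8376/16144) + 36571)/(-45851 + (-16 + 4*49)) = ((((1/2)*(-1/26))*(-1/16102) + 8376*(1/16144)) + 36571)/(-45851 + (-16 + 196)) = ((-1/52*(-1/16102) + 1047/2018) + 36571)/(-45851 + 180) = ((1/837304 + 1047/2018) + 36571)/(-45671) = (438329653/844839736 + 36571)*(-1/45671) = (30897072314909/844839736)*(-1/45671) = -30897072314909/38584675582856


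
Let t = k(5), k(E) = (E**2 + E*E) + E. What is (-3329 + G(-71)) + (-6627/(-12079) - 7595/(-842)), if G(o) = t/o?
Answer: -51011555889/15363974 ≈ -3320.2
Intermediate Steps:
k(E) = E + 2*E**2 (k(E) = (E**2 + E**2) + E = 2*E**2 + E = E + 2*E**2)
t = 55 (t = 5*(1 + 2*5) = 5*(1 + 10) = 5*11 = 55)
G(o) = 55/o
(-3329 + G(-71)) + (-6627/(-12079) - 7595/(-842)) = (-3329 + 55/(-71)) + (-6627/(-12079) - 7595/(-842)) = (-3329 + 55*(-1/71)) + (-6627*(-1/12079) - 7595*(-1/842)) = (-3329 - 55/71) + (141/257 + 7595/842) = -236414/71 + 2070637/216394 = -51011555889/15363974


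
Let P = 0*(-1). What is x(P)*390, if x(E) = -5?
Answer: -1950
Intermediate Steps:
P = 0
x(P)*390 = -5*390 = -1950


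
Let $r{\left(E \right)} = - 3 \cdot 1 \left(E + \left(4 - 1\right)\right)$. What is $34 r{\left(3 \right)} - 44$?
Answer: $-656$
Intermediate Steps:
$r{\left(E \right)} = -9 - 3 E$ ($r{\left(E \right)} = - 3 \cdot 1 \left(E + \left(4 - 1\right)\right) = - 3 \cdot 1 \left(E + 3\right) = - 3 \cdot 1 \left(3 + E\right) = - 3 \left(3 + E\right) = -9 - 3 E$)
$34 r{\left(3 \right)} - 44 = 34 \left(-9 - 9\right) - 44 = 34 \left(-18\right) - 44 = -612 - 44 = -656$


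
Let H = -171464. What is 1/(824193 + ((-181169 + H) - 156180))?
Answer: 1/315380 ≈ 3.1708e-6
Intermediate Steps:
1/(824193 + ((-181169 + H) - 156180)) = 1/(824193 + ((-181169 - 171464) - 156180)) = 1/(824193 + (-352633 - 156180)) = 1/(824193 - 508813) = 1/315380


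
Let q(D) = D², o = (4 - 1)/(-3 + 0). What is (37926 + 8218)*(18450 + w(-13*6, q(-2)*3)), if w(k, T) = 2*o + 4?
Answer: 851449088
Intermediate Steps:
o = -1 (o = 3/(-3) = 3*(-⅓) = -1)
w(k, T) = 2 (w(k, T) = 2*(-1) + 4 = -2 + 4 = 2)
(37926 + 8218)*(18450 + w(-13*6, q(-2)*3)) = (37926 + 8218)*(18450 + 2) = 46144*18452 = 851449088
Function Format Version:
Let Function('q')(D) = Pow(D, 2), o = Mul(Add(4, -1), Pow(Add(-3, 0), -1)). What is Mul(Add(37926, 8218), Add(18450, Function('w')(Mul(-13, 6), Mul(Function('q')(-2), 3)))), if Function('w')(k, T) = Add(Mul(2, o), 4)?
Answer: 851449088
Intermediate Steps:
o = -1 (o = Mul(3, Pow(-3, -1)) = Mul(3, Rational(-1, 3)) = -1)
Function('w')(k, T) = 2 (Function('w')(k, T) = Add(Mul(2, -1), 4) = Add(-2, 4) = 2)
Mul(Add(37926, 8218), Add(18450, Function('w')(Mul(-13, 6), Mul(Function('q')(-2), 3)))) = Mul(Add(37926, 8218), Add(18450, 2)) = Mul(46144, 18452) = 851449088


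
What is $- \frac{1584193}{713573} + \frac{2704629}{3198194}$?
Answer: $- \frac{3136606318025}{2282144887162} \approx -1.3744$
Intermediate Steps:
$- \frac{1584193}{713573} + \frac{2704629}{3198194} = - \frac{3136606318025}{2282144887162}$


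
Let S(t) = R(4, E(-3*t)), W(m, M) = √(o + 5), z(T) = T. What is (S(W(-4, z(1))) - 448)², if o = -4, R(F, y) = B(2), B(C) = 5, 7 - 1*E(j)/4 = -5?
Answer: 196249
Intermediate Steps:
E(j) = 48 (E(j) = 28 - 4*(-5) = 28 + 20 = 48)
R(F, y) = 5
W(m, M) = 1 (W(m, M) = √(-4 + 5) = √1 = 1)
S(t) = 5
(S(W(-4, z(1))) - 448)² = (5 - 448)² = (-443)² = 196249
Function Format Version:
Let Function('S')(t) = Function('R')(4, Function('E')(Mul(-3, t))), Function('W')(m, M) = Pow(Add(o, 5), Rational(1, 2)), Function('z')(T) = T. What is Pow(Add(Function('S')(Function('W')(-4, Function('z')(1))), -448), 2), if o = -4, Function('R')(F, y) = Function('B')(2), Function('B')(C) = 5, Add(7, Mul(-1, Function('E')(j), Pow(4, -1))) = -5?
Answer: 196249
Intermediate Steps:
Function('E')(j) = 48 (Function('E')(j) = Add(28, Mul(-4, -5)) = Add(28, 20) = 48)
Function('R')(F, y) = 5
Function('W')(m, M) = 1 (Function('W')(m, M) = Pow(Add(-4, 5), Rational(1, 2)) = Pow(1, Rational(1, 2)) = 1)
Function('S')(t) = 5
Pow(Add(Function('S')(Function('W')(-4, Function('z')(1))), -448), 2) = Pow(Add(5, -448), 2) = Pow(-443, 2) = 196249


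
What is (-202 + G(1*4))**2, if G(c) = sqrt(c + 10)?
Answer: (202 - sqrt(14))**2 ≈ 39306.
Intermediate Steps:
G(c) = sqrt(10 + c)
(-202 + G(1*4))**2 = (-202 + sqrt(10 + 1*4))**2 = (-202 + sqrt(10 + 4))**2 = (-202 + sqrt(14))**2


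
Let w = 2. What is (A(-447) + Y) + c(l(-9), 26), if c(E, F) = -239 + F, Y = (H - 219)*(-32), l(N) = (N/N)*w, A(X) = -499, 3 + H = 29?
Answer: 5464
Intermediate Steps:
H = 26 (H = -3 + 29 = 26)
l(N) = 2 (l(N) = (N/N)*2 = 1*2 = 2)
Y = 6176 (Y = (26 - 219)*(-32) = -193*(-32) = 6176)
(A(-447) + Y) + c(l(-9), 26) = (-499 + 6176) + (-239 + 26) = 5677 - 213 = 5464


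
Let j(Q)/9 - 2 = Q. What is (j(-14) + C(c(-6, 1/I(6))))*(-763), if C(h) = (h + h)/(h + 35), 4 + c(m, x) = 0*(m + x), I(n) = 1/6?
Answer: 2560628/31 ≈ 82601.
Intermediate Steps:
j(Q) = 18 + 9*Q
I(n) = ⅙
c(m, x) = -4 (c(m, x) = -4 + 0*(m + x) = -4 + 0 = -4)
C(h) = 2*h/(35 + h) (C(h) = (2*h)/(35 + h) = 2*h/(35 + h))
(j(-14) + C(c(-6, 1/I(6))))*(-763) = ((18 + 9*(-14)) + 2*(-4)/(35 - 4))*(-763) = ((18 - 126) + 2*(-4)/31)*(-763) = (-108 + 2*(-4)*(1/31))*(-763) = (-108 - 8/31)*(-763) = -3356/31*(-763) = 2560628/31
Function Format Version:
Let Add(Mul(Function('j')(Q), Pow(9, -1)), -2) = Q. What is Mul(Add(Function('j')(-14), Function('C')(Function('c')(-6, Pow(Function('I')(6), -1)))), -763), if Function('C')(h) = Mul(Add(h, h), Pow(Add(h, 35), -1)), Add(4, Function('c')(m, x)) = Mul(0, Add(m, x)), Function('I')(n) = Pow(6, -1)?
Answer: Rational(2560628, 31) ≈ 82601.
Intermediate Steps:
Function('j')(Q) = Add(18, Mul(9, Q))
Function('I')(n) = Rational(1, 6)
Function('c')(m, x) = -4 (Function('c')(m, x) = Add(-4, Mul(0, Add(m, x))) = Add(-4, 0) = -4)
Function('C')(h) = Mul(2, h, Pow(Add(35, h), -1)) (Function('C')(h) = Mul(Mul(2, h), Pow(Add(35, h), -1)) = Mul(2, h, Pow(Add(35, h), -1)))
Mul(Add(Function('j')(-14), Function('C')(Function('c')(-6, Pow(Function('I')(6), -1)))), -763) = Mul(Add(Add(18, Mul(9, -14)), Mul(2, -4, Pow(Add(35, -4), -1))), -763) = Mul(Add(Add(18, -126), Mul(2, -4, Pow(31, -1))), -763) = Mul(Add(-108, Mul(2, -4, Rational(1, 31))), -763) = Mul(Add(-108, Rational(-8, 31)), -763) = Mul(Rational(-3356, 31), -763) = Rational(2560628, 31)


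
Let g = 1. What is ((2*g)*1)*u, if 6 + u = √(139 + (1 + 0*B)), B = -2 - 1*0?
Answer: -12 + 4*√35 ≈ 11.664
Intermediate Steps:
B = -2 (B = -2 + 0 = -2)
u = -6 + 2*√35 (u = -6 + √(139 + (1 + 0*(-2))) = -6 + √(139 + (1 + 0)) = -6 + √(139 + 1) = -6 + √140 = -6 + 2*√35 ≈ 5.8322)
((2*g)*1)*u = ((2*1)*1)*(-6 + 2*√35) = (2*1)*(-6 + 2*√35) = 2*(-6 + 2*√35) = -12 + 4*√35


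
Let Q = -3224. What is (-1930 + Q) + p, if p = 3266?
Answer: -1888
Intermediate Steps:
(-1930 + Q) + p = (-1930 - 3224) + 3266 = -5154 + 3266 = -1888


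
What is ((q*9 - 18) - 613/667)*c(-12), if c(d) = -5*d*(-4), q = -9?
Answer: 15995040/667 ≈ 23981.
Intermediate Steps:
c(d) = 20*d
((q*9 - 18) - 613/667)*c(-12) = ((-9*9 - 18) - 613/667)*(20*(-12)) = ((-81 - 18) - 613*1/667)*(-240) = (-99 - 613/667)*(-240) = -66646/667*(-240) = 15995040/667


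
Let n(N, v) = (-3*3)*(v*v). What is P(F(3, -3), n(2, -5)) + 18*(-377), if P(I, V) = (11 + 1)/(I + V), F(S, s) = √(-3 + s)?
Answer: -114528222/16877 - 4*I*√6/16877 ≈ -6786.1 - 0.00058055*I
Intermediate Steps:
n(N, v) = -9*v²
P(I, V) = 12/(I + V)
P(F(3, -3), n(2, -5)) + 18*(-377) = 12/(√(-3 - 3) - 9*(-5)²) + 18*(-377) = 12/(√(-6) - 9*25) - 6786 = 12/(I*√6 - 225) - 6786 = 12/(-225 + I*√6) - 6786 = -6786 + 12/(-225 + I*√6)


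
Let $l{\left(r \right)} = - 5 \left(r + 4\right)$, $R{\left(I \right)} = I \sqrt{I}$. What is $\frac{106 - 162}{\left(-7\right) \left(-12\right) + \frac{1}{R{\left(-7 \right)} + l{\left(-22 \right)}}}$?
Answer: $- \frac{39720912}{59588929} + \frac{392 i \sqrt{7}}{59588929} \approx -0.66658 + 1.7405 \cdot 10^{-5} i$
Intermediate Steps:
$R{\left(I \right)} = I^{\frac{3}{2}}$
$l{\left(r \right)} = -20 - 5 r$ ($l{\left(r \right)} = - 5 \left(4 + r\right) = -20 - 5 r$)
$\frac{106 - 162}{\left(-7\right) \left(-12\right) + \frac{1}{R{\left(-7 \right)} + l{\left(-22 \right)}}} = \frac{106 - 162}{\left(-7\right) \left(-12\right) + \frac{1}{\left(-7\right)^{\frac{3}{2}} - -90}} = - \frac{56}{84 + \frac{1}{- 7 i \sqrt{7} + \left(-20 + 110\right)}} = - \frac{56}{84 + \frac{1}{- 7 i \sqrt{7} + 90}} = - \frac{56}{84 + \frac{1}{90 - 7 i \sqrt{7}}}$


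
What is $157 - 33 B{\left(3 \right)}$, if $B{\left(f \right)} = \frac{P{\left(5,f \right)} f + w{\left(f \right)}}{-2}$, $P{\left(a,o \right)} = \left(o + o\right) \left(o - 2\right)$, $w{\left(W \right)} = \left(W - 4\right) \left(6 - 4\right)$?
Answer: $421$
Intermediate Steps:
$w{\left(W \right)} = -8 + 2 W$ ($w{\left(W \right)} = \left(-4 + W\right) 2 = -8 + 2 W$)
$P{\left(a,o \right)} = 2 o \left(-2 + o\right)$
$B{\left(f \right)} = 4 - f - f^{2} \left(-2 + f\right)$ ($B{\left(f \right)} = \frac{2 f \left(-2 + f\right) f + \left(-8 + 2 f\right)}{-2} = \left(2 f^{2} \left(-2 + f\right) + \left(-8 + 2 f\right)\right) \left(- \frac{1}{2}\right) = \left(-8 + 2 f + 2 f^{2} \left(-2 + f\right)\right) \left(- \frac{1}{2}\right) = 4 - f - f^{2} \left(-2 + f\right)$)
$157 - 33 B{\left(3 \right)} = 157 - 33 \left(4 - 3 + 3^{2} \left(2 - 3\right)\right) = 157 - 33 \left(4 - 3 + 9 \left(2 - 3\right)\right) = 157 - 33 \left(4 - 3 + 9 \left(-1\right)\right) = 157 - 33 \left(4 - 3 - 9\right) = 157 - -264 = 157 + 264 = 421$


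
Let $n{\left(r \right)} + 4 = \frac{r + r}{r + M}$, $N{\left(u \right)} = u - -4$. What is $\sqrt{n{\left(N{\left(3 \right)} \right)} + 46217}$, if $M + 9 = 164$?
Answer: $\frac{2 \sqrt{935815}}{9} \approx 214.97$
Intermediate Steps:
$M = 155$ ($M = -9 + 164 = 155$)
$N{\left(u \right)} = 4 + u$ ($N{\left(u \right)} = u + 4 = 4 + u$)
$n{\left(r \right)} = -4 + \frac{2 r}{155 + r}$ ($n{\left(r \right)} = -4 + \frac{r + r}{r + 155} = -4 + \frac{2 r}{155 + r}$)
$\sqrt{n{\left(N{\left(3 \right)} \right)} + 46217} = \sqrt{\frac{2 \left(-310 - \left(4 + 3\right)\right)}{155 + \left(4 + 3\right)} + 46217} = \sqrt{\frac{2 \left(-310 - 7\right)}{155 + 7} + 46217} = \sqrt{\frac{2 \left(-310 - 7\right)}{162} + 46217} = \sqrt{2 \cdot \frac{1}{162} \left(-317\right) + 46217} = \sqrt{- \frac{317}{81} + 46217} = \sqrt{\frac{3743260}{81}} = \frac{2 \sqrt{935815}}{9}$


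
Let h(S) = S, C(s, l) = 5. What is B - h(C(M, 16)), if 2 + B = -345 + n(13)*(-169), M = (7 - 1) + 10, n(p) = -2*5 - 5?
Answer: 2183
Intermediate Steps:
n(p) = -15 (n(p) = -10 - 5 = -15)
M = 16 (M = 6 + 10 = 16)
B = 2188 (B = -2 + (-345 - 15*(-169)) = -2 + (-345 + 2535) = -2 + 2190 = 2188)
B - h(C(M, 16)) = 2188 - 1*5 = 2188 - 5 = 2183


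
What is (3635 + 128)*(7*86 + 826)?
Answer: 5373564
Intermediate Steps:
(3635 + 128)*(7*86 + 826) = 3763*(602 + 826) = 3763*1428 = 5373564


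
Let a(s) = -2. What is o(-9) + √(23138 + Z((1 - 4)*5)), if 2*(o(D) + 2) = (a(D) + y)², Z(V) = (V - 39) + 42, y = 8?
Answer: 16 + √23126 ≈ 168.07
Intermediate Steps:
Z(V) = 3 + V (Z(V) = (-39 + V) + 42 = 3 + V)
o(D) = 16 (o(D) = -2 + (-2 + 8)²/2 = -2 + (½)*6² = -2 + (½)*36 = -2 + 18 = 16)
o(-9) + √(23138 + Z((1 - 4)*5)) = 16 + √(23138 + (3 + (1 - 4)*5)) = 16 + √(23138 + (3 - 3*5)) = 16 + √(23138 + (3 - 15)) = 16 + √(23138 - 12) = 16 + √23126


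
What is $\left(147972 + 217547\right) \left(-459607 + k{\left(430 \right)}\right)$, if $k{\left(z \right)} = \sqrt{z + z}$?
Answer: $-167995091033 + 731038 \sqrt{215} \approx -1.6798 \cdot 10^{11}$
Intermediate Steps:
$k{\left(z \right)} = \sqrt{2} \sqrt{z}$ ($k{\left(z \right)} = \sqrt{2 z} = \sqrt{2} \sqrt{z}$)
$\left(147972 + 217547\right) \left(-459607 + k{\left(430 \right)}\right) = \left(147972 + 217547\right) \left(-459607 + \sqrt{2} \sqrt{430}\right) = 365519 \left(-459607 + 2 \sqrt{215}\right) = -167995091033 + 731038 \sqrt{215}$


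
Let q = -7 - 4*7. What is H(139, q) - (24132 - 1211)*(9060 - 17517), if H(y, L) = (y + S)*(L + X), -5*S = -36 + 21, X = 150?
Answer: 193859227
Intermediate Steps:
S = 3 (S = -(-36 + 21)/5 = -⅕*(-15) = 3)
q = -35 (q = -7 - 28 = -35)
H(y, L) = (3 + y)*(150 + L) (H(y, L) = (y + 3)*(L + 150) = (3 + y)*(150 + L))
H(139, q) - (24132 - 1211)*(9060 - 17517) = (450 + 3*(-35) + 150*139 - 35*139) - (24132 - 1211)*(9060 - 17517) = (450 - 105 + 20850 - 4865) - 22921*(-8457) = 16330 - 1*(-193842897) = 16330 + 193842897 = 193859227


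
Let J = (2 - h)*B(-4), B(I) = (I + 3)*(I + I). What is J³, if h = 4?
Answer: -4096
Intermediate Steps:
B(I) = 2*I*(3 + I) (B(I) = (3 + I)*(2*I) = 2*I*(3 + I))
J = -16 (J = (2 - 1*4)*(2*(-4)*(3 - 4)) = (2 - 4)*(2*(-4)*(-1)) = -2*8 = -16)
J³ = (-16)³ = -4096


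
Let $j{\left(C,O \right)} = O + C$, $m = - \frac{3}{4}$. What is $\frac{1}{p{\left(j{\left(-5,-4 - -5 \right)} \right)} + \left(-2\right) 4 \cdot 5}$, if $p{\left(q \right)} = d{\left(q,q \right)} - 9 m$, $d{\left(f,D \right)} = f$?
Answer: $- \frac{4}{149} \approx -0.026846$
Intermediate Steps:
$m = - \frac{3}{4}$ ($m = \left(-3\right) \frac{1}{4} = - \frac{3}{4} \approx -0.75$)
$j{\left(C,O \right)} = C + O$
$p{\left(q \right)} = \frac{27}{4} + q$ ($p{\left(q \right)} = q - 9 \left(- \frac{3}{4}\right) = q - - \frac{27}{4} = q + \frac{27}{4} = \frac{27}{4} + q$)
$\frac{1}{p{\left(j{\left(-5,-4 - -5 \right)} \right)} + \left(-2\right) 4 \cdot 5} = \frac{1}{\left(\frac{27}{4} - 4\right) + \left(-2\right) 4 \cdot 5} = \frac{1}{\left(\frac{27}{4} + \left(-5 + \left(-4 + 5\right)\right)\right) - 40} = \frac{1}{\left(\frac{27}{4} + \left(-5 + 1\right)\right) - 40} = \frac{1}{\left(\frac{27}{4} - 4\right) - 40} = \frac{1}{\frac{11}{4} - 40} = \frac{1}{- \frac{149}{4}} = - \frac{4}{149}$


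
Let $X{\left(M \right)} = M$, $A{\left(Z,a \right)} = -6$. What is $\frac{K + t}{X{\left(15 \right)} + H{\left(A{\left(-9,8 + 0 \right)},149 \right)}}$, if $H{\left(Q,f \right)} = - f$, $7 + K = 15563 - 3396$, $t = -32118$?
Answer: $\frac{9979}{67} \approx 148.94$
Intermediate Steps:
$K = 12160$ ($K = -7 + \left(15563 - 3396\right) = -7 + 12167 = 12160$)
$\frac{K + t}{X{\left(15 \right)} + H{\left(A{\left(-9,8 + 0 \right)},149 \right)}} = \frac{12160 - 32118}{15 - 149} = - \frac{19958}{15 - 149} = - \frac{19958}{-134} = \left(-19958\right) \left(- \frac{1}{134}\right) = \frac{9979}{67}$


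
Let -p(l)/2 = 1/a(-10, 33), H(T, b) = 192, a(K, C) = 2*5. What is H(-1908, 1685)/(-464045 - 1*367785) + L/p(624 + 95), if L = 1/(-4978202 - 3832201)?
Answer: -843719113/3664378763745 ≈ -0.00023025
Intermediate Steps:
a(K, C) = 10
L = -1/8810403 (L = 1/(-8810403) = -1/8810403 ≈ -1.1350e-7)
p(l) = -⅕ (p(l) = -2/10 = -2*⅒ = -⅕)
H(-1908, 1685)/(-464045 - 1*367785) + L/p(624 + 95) = 192/(-464045 - 1*367785) - 1/(8810403*(-⅕)) = 192/(-464045 - 367785) - 1/8810403*(-5) = 192/(-831830) + 5/8810403 = 192*(-1/831830) + 5/8810403 = -96/415915 + 5/8810403 = -843719113/3664378763745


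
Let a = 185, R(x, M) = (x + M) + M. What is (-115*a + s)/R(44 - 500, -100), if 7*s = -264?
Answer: 149189/4592 ≈ 32.489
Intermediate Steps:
R(x, M) = x + 2*M (R(x, M) = (M + x) + M = x + 2*M)
s = -264/7 (s = (⅐)*(-264) = -264/7 ≈ -37.714)
(-115*a + s)/R(44 - 500, -100) = (-115*185 - 264/7)/((44 - 500) + 2*(-100)) = (-21275 - 264/7)/(-456 - 200) = -149189/7/(-656) = -149189/7*(-1/656) = 149189/4592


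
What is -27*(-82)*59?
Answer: 130626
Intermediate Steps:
-27*(-82)*59 = 2214*59 = 130626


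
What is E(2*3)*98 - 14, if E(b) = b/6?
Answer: 84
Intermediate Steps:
E(b) = b/6 (E(b) = b*(1/6) = b/6)
E(2*3)*98 - 14 = ((2*3)/6)*98 - 14 = ((1/6)*6)*98 - 14 = 1*98 - 14 = 98 - 14 = 84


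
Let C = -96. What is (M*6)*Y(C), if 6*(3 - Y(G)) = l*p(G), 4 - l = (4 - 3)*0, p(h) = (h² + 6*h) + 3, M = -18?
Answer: 621972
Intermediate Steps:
p(h) = 3 + h² + 6*h
l = 4 (l = 4 - (4 - 3)*0 = 4 - 0 = 4 - 1*0 = 4 + 0 = 4)
Y(G) = 1 - 4*G - 2*G²/3 (Y(G) = 3 - 2*(3 + G² + 6*G)/3 = 3 - (12 + 4*G² + 24*G)/6 = 3 + (-2 - 4*G - 2*G²/3) = 1 - 4*G - 2*G²/3)
(M*6)*Y(C) = (-18*6)*(1 - 4*(-96) - ⅔*(-96)²) = -108*(1 + 384 - ⅔*9216) = -108*(1 + 384 - 6144) = -108*(-5759) = 621972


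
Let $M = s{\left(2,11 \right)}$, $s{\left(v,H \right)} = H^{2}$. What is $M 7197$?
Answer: $870837$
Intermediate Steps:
$M = 121$ ($M = 11^{2} = 121$)
$M 7197 = 121 \cdot 7197 = 870837$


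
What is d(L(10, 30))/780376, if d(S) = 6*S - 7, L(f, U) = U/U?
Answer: -1/780376 ≈ -1.2814e-6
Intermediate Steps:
L(f, U) = 1
d(S) = -7 + 6*S
d(L(10, 30))/780376 = (-7 + 6*1)/780376 = (-7 + 6)*(1/780376) = -1*1/780376 = -1/780376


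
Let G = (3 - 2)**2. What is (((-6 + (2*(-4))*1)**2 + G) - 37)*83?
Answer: 13280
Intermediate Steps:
G = 1 (G = 1**2 = 1)
(((-6 + (2*(-4))*1)**2 + G) - 37)*83 = (((-6 + (2*(-4))*1)**2 + 1) - 37)*83 = (((-6 - 8*1)**2 + 1) - 37)*83 = (((-6 - 8)**2 + 1) - 37)*83 = (((-14)**2 + 1) - 37)*83 = ((196 + 1) - 37)*83 = (197 - 37)*83 = 160*83 = 13280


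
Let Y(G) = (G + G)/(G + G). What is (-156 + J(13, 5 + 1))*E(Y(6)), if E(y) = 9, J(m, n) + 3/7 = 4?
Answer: -9603/7 ≈ -1371.9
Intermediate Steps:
J(m, n) = 25/7 (J(m, n) = -3/7 + 4 = 25/7)
Y(G) = 1 (Y(G) = (2*G)/((2*G)) = (2*G)*(1/(2*G)) = 1)
(-156 + J(13, 5 + 1))*E(Y(6)) = (-156 + 25/7)*9 = -1067/7*9 = -9603/7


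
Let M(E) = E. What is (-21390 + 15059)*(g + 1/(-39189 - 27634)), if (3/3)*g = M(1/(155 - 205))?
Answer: 423372963/3341150 ≈ 126.71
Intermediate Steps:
g = -1/50 (g = 1/(155 - 205) = 1/(-50) = -1/50 ≈ -0.020000)
(-21390 + 15059)*(g + 1/(-39189 - 27634)) = (-21390 + 15059)*(-1/50 + 1/(-39189 - 27634)) = -6331*(-1/50 + 1/(-66823)) = -6331*(-1/50 - 1/66823) = -6331*(-66873/3341150) = 423372963/3341150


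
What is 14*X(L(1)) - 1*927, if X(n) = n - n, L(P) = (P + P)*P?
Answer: -927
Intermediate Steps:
L(P) = 2*P² (L(P) = (2*P)*P = 2*P²)
X(n) = 0
14*X(L(1)) - 1*927 = 14*0 - 1*927 = 0 - 927 = -927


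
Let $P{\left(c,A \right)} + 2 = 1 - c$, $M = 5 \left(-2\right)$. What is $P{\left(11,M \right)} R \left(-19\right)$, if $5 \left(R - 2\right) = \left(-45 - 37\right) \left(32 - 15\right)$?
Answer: $- \frac{315552}{5} \approx -63110.0$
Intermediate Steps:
$M = -10$
$P{\left(c,A \right)} = -1 - c$ ($P{\left(c,A \right)} = -2 - \left(-1 + c\right) = -1 - c$)
$R = - \frac{1384}{5}$ ($R = 2 + \frac{\left(-45 - 37\right) \left(32 - 15\right)}{5} = 2 + \frac{\left(-82\right) 17}{5} = 2 + \frac{1}{5} \left(-1394\right) = 2 - \frac{1394}{5} = - \frac{1384}{5} \approx -276.8$)
$P{\left(11,M \right)} R \left(-19\right) = \left(-1 - 11\right) \left(- \frac{1384}{5}\right) \left(-19\right) = \left(-12\right) \left(- \frac{1384}{5}\right) \left(-19\right) = \frac{16608}{5} \left(-19\right) = - \frac{315552}{5}$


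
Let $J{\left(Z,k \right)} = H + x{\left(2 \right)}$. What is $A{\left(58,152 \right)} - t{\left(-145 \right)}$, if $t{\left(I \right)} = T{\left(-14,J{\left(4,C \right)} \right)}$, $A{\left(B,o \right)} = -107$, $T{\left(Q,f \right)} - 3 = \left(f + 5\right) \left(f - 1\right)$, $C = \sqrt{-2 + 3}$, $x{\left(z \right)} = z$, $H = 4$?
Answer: $-165$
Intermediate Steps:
$C = 1$ ($C = \sqrt{1} = 1$)
$J{\left(Z,k \right)} = 6$ ($J{\left(Z,k \right)} = 4 + 2 = 6$)
$T{\left(Q,f \right)} = 3 + \left(-1 + f\right) \left(5 + f\right)$ ($T{\left(Q,f \right)} = 3 + \left(f + 5\right) \left(f - 1\right) = 3 + \left(5 + f\right) \left(-1 + f\right) = 3 + \left(-1 + f\right) \left(5 + f\right)$)
$t{\left(I \right)} = 58$ ($t{\left(I \right)} = -2 + 6^{2} + 4 \cdot 6 = -2 + 36 + 24 = 58$)
$A{\left(58,152 \right)} - t{\left(-145 \right)} = -107 - 58 = -165$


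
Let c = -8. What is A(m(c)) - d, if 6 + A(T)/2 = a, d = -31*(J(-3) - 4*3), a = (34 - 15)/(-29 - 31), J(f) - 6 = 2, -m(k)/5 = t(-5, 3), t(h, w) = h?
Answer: -4099/30 ≈ -136.63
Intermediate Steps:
m(k) = 25 (m(k) = -5*(-5) = 25)
J(f) = 8 (J(f) = 6 + 2 = 8)
a = -19/60 (a = 19/(-60) = 19*(-1/60) = -19/60 ≈ -0.31667)
d = 124 (d = -31*(8 - 4*3) = -31*(8 - 12) = -31*(-4) = 124)
A(T) = -379/30 (A(T) = -12 + 2*(-19/60) = -12 - 19/30 = -379/30)
A(m(c)) - d = -379/30 - 1*124 = -379/30 - 124 = -4099/30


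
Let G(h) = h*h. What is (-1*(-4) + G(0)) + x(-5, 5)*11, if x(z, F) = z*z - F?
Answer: 224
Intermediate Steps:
x(z, F) = z² - F
G(h) = h²
(-1*(-4) + G(0)) + x(-5, 5)*11 = (-1*(-4) + 0²) + ((-5)² - 1*5)*11 = (4 + 0) + (25 - 5)*11 = 4 + 20*11 = 4 + 220 = 224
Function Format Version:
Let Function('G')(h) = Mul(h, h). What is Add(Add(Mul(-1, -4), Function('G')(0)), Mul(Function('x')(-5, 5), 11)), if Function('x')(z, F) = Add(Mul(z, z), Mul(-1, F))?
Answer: 224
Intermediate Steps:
Function('x')(z, F) = Add(Pow(z, 2), Mul(-1, F))
Function('G')(h) = Pow(h, 2)
Add(Add(Mul(-1, -4), Function('G')(0)), Mul(Function('x')(-5, 5), 11)) = Add(Add(Mul(-1, -4), Pow(0, 2)), Mul(Add(Pow(-5, 2), Mul(-1, 5)), 11)) = Add(Add(4, 0), Mul(Add(25, -5), 11)) = Add(4, Mul(20, 11)) = Add(4, 220) = 224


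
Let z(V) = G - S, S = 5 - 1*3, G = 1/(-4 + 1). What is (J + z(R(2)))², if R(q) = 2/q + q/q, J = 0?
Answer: 49/9 ≈ 5.4444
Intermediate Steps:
G = -⅓ (G = 1/(-3) = -⅓ ≈ -0.33333)
R(q) = 1 + 2/q (R(q) = 2/q + 1 = 1 + 2/q)
S = 2 (S = 5 - 3 = 2)
z(V) = -7/3 (z(V) = -⅓ - 1*2 = -⅓ - 2 = -7/3)
(J + z(R(2)))² = (0 - 7/3)² = (-7/3)² = 49/9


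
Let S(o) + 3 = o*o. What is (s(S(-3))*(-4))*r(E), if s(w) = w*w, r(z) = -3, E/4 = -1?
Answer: 432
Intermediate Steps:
E = -4 (E = 4*(-1) = -4)
S(o) = -3 + o**2 (S(o) = -3 + o*o = -3 + o**2)
s(w) = w**2
(s(S(-3))*(-4))*r(E) = ((-3 + (-3)**2)**2*(-4))*(-3) = ((-3 + 9)**2*(-4))*(-3) = (6**2*(-4))*(-3) = (36*(-4))*(-3) = -144*(-3) = 432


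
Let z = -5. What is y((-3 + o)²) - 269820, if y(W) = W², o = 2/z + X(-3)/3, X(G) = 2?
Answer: -13656811739/50625 ≈ -2.6976e+5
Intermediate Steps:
o = 4/15 (o = 2/(-5) + 2/3 = 2*(-⅕) + 2*(⅓) = -⅖ + ⅔ = 4/15 ≈ 0.26667)
y((-3 + o)²) - 269820 = ((-3 + 4/15)²)² - 269820 = ((-41/15)²)² - 269820 = (1681/225)² - 269820 = 2825761/50625 - 269820 = -13656811739/50625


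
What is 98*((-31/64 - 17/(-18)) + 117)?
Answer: 3315193/288 ≈ 11511.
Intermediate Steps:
98*((-31/64 - 17/(-18)) + 117) = 98*((-31*1/64 - 17*(-1/18)) + 117) = 98*((-31/64 + 17/18) + 117) = 98*(265/576 + 117) = 98*(67657/576) = 3315193/288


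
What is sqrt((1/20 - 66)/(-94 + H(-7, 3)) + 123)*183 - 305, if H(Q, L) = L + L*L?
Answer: -305 + 183*sqrt(83245990)/820 ≈ 1731.2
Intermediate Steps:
H(Q, L) = L + L**2
sqrt((1/20 - 66)/(-94 + H(-7, 3)) + 123)*183 - 305 = sqrt((1/20 - 66)/(-94 + 3*(1 + 3)) + 123)*183 - 305 = sqrt((1/20 - 66)/(-94 + 3*4) + 123)*183 - 305 = sqrt(-1319/(20*(-94 + 12)) + 123)*183 - 305 = sqrt(-1319/20/(-82) + 123)*183 - 305 = sqrt(-1319/20*(-1/82) + 123)*183 - 305 = sqrt(1319/1640 + 123)*183 - 305 = sqrt(203039/1640)*183 - 305 = (sqrt(83245990)/820)*183 - 305 = 183*sqrt(83245990)/820 - 305 = -305 + 183*sqrt(83245990)/820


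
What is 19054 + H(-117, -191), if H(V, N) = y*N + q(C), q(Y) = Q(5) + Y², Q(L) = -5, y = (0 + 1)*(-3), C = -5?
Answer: 19647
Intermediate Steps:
y = -3 (y = 1*(-3) = -3)
q(Y) = -5 + Y²
H(V, N) = 20 - 3*N (H(V, N) = -3*N + (-5 + (-5)²) = -3*N + (-5 + 25) = -3*N + 20 = 20 - 3*N)
19054 + H(-117, -191) = 19054 + (20 - 3*(-191)) = 19054 + (20 + 573) = 19054 + 593 = 19647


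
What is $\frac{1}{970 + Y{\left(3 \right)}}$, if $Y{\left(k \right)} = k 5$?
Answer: $\frac{1}{985} \approx 0.0010152$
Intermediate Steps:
$Y{\left(k \right)} = 5 k$
$\frac{1}{970 + Y{\left(3 \right)}} = \frac{1}{970 + 5 \cdot 3} = \frac{1}{970 + 15} = \frac{1}{985}$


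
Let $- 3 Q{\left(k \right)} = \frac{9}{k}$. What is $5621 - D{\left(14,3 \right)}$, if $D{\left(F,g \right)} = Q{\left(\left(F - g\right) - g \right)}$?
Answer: $\frac{44971}{8} \approx 5621.4$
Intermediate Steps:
$Q{\left(k \right)} = - \frac{3}{k}$ ($Q{\left(k \right)} = - \frac{9 \frac{1}{k}}{3} = - \frac{3}{k}$)
$D{\left(F,g \right)} = - \frac{3}{F - 2 g}$ ($D{\left(F,g \right)} = - \frac{3}{\left(F - g\right) - g} = - \frac{3}{F - 2 g}$)
$5621 - D{\left(14,3 \right)} = 5621 - \frac{3}{\left(-1\right) 14 + 2 \cdot 3} = 5621 - \frac{3}{-14 + 6} = 5621 - \frac{3}{-8} = 5621 - 3 \left(- \frac{1}{8}\right) = 5621 - - \frac{3}{8} = 5621 + \frac{3}{8} = \frac{44971}{8}$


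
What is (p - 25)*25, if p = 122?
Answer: 2425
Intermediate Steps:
(p - 25)*25 = (122 - 25)*25 = 97*25 = 2425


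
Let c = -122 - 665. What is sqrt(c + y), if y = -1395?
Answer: I*sqrt(2182) ≈ 46.712*I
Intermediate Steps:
c = -787
sqrt(c + y) = sqrt(-787 - 1395) = sqrt(-2182) = I*sqrt(2182)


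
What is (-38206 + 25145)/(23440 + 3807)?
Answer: -13061/27247 ≈ -0.47936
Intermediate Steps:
(-38206 + 25145)/(23440 + 3807) = -13061/27247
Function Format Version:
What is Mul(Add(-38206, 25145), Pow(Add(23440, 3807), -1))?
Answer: Rational(-13061, 27247) ≈ -0.47936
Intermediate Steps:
Mul(Add(-38206, 25145), Pow(Add(23440, 3807), -1)) = Mul(-13061, Pow(27247, -1)) = Mul(-13061, Rational(1, 27247)) = Rational(-13061, 27247)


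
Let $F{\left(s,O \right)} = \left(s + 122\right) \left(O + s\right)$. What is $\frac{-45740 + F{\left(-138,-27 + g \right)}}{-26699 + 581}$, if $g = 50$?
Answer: $\frac{21950}{13059} \approx 1.6808$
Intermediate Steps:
$F{\left(s,O \right)} = \left(122 + s\right) \left(O + s\right)$
$\frac{-45740 + F{\left(-138,-27 + g \right)}}{-26699 + 581} = \frac{-45740 + \left(\left(-138\right)^{2} + 122 \left(-27 + 50\right) + 122 \left(-138\right) + \left(-27 + 50\right) \left(-138\right)\right)}{-26699 + 581} = \frac{-45740 + \left(19044 + 122 \cdot 23 - 16836 + 23 \left(-138\right)\right)}{-26118} = \left(-45740 + \left(19044 + 2806 - 16836 - 3174\right)\right) \left(- \frac{1}{26118}\right) = \left(-45740 + 1840\right) \left(- \frac{1}{26118}\right) = \left(-43900\right) \left(- \frac{1}{26118}\right) = \frac{21950}{13059}$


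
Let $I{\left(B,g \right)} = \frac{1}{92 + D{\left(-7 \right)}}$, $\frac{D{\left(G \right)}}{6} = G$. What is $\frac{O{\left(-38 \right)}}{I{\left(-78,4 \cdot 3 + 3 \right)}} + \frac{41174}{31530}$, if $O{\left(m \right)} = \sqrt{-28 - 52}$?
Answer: $\frac{20587}{15765} + 200 i \sqrt{5} \approx 1.3059 + 447.21 i$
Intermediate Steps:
$O{\left(m \right)} = 4 i \sqrt{5}$ ($O{\left(m \right)} = \sqrt{-80} = 4 i \sqrt{5}$)
$D{\left(G \right)} = 6 G$
$I{\left(B,g \right)} = \frac{1}{50}$ ($I{\left(B,g \right)} = \frac{1}{92 + 6 \left(-7\right)} = \frac{1}{92 - 42} = \frac{1}{50}$)
$\frac{O{\left(-38 \right)}}{I{\left(-78,4 \cdot 3 + 3 \right)}} + \frac{41174}{31530} = 4 i \sqrt{5} \frac{1}{\frac{1}{50}} + \frac{41174}{31530} = 4 i \sqrt{5} \cdot 50 + 41174 \cdot \frac{1}{31530} = 200 i \sqrt{5} + \frac{20587}{15765} = \frac{20587}{15765} + 200 i \sqrt{5}$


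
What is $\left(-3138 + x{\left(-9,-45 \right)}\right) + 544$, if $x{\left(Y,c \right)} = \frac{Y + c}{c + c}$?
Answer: $- \frac{12967}{5} \approx -2593.4$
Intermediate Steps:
$x{\left(Y,c \right)} = \frac{Y + c}{2 c}$
$\left(-3138 + x{\left(-9,-45 \right)}\right) + 544 = \left(-3138 + \frac{-9 - 45}{2 \left(-45\right)}\right) + 544 = \left(-3138 + \frac{1}{2} \left(- \frac{1}{45}\right) \left(-54\right)\right) + 544 = \left(-3138 + \frac{3}{5}\right) + 544 = - \frac{15687}{5} + 544 = - \frac{12967}{5}$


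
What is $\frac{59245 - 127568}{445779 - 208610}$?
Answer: $- \frac{68323}{237169} \approx -0.28808$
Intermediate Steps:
$\frac{59245 - 127568}{445779 - 208610} = - \frac{68323}{237169}$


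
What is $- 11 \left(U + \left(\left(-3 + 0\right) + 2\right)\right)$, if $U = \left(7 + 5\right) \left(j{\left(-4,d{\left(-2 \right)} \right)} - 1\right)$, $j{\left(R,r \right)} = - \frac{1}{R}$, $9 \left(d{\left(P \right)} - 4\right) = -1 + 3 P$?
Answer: $110$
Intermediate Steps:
$d{\left(P \right)} = \frac{35}{9} + \frac{P}{3}$ ($d{\left(P \right)} = 4 + \frac{-1 + 3 P}{9} = 4 + \left(- \frac{1}{9} + \frac{P}{3}\right) = \frac{35}{9} + \frac{P}{3}$)
$U = -9$ ($U = \left(7 + 5\right) \left(- \frac{1}{-4} - 1\right) = 12 \left(\left(-1\right) \left(- \frac{1}{4}\right) - 1\right) = 12 \left(\frac{1}{4} - 1\right) = 12 \left(- \frac{3}{4}\right) = -9$)
$- 11 \left(U + \left(\left(-3 + 0\right) + 2\right)\right) = - 11 \left(-9 + \left(\left(-3 + 0\right) + 2\right)\right) = - 11 \left(-9 + \left(-3 + 2\right)\right) = - 11 \left(-9 - 1\right) = \left(-11\right) \left(-10\right) = 110$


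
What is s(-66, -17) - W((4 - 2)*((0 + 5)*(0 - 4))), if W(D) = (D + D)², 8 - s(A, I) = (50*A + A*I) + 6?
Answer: -4220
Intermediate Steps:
s(A, I) = 2 - 50*A - A*I (s(A, I) = 8 - ((50*A + A*I) + 6) = 8 - (6 + 50*A + A*I) = 8 + (-6 - 50*A - A*I) = 2 - 50*A - A*I)
W(D) = 4*D² (W(D) = (2*D)² = 4*D²)
s(-66, -17) - W((4 - 2)*((0 + 5)*(0 - 4))) = (2 - 50*(-66) - 1*(-66)*(-17)) - 4*((4 - 2)*((0 + 5)*(0 - 4)))² = (2 + 3300 - 1122) - 4*(2*(5*(-4)))² = 2180 - 4*(2*(-20))² = 2180 - 4*(-40)² = 2180 - 4*1600 = 2180 - 1*6400 = 2180 - 6400 = -4220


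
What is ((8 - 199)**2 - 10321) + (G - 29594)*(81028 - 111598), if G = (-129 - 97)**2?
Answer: -656678580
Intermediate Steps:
G = 51076 (G = (-226)**2 = 51076)
((8 - 199)**2 - 10321) + (G - 29594)*(81028 - 111598) = ((8 - 199)**2 - 10321) + (51076 - 29594)*(81028 - 111598) = ((-191)**2 - 10321) + 21482*(-30570) = (36481 - 10321) - 656704740 = 26160 - 656704740 = -656678580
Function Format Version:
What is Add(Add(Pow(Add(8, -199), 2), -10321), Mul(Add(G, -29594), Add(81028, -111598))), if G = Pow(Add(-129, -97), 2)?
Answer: -656678580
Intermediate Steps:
G = 51076 (G = Pow(-226, 2) = 51076)
Add(Add(Pow(Add(8, -199), 2), -10321), Mul(Add(G, -29594), Add(81028, -111598))) = Add(Add(Pow(Add(8, -199), 2), -10321), Mul(Add(51076, -29594), Add(81028, -111598))) = Add(Add(Pow(-191, 2), -10321), Mul(21482, -30570)) = Add(Add(36481, -10321), -656704740) = Add(26160, -656704740) = -656678580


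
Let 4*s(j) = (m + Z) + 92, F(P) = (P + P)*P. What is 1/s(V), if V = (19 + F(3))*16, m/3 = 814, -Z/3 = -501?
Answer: 4/4037 ≈ 0.00099083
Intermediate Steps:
Z = 1503 (Z = -3*(-501) = 1503)
m = 2442 (m = 3*814 = 2442)
F(P) = 2*P**2 (F(P) = (2*P)*P = 2*P**2)
V = 592 (V = (19 + 2*3**2)*16 = (19 + 2*9)*16 = (19 + 18)*16 = 37*16 = 592)
s(j) = 4037/4 (s(j) = ((2442 + 1503) + 92)/4 = (3945 + 92)/4 = (1/4)*4037 = 4037/4)
1/s(V) = 1/(4037/4) = 4/4037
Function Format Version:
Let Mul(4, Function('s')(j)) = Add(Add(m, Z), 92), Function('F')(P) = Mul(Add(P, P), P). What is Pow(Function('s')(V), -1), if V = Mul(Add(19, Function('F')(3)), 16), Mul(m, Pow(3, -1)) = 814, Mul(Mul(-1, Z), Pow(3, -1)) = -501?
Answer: Rational(4, 4037) ≈ 0.00099083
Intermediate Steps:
Z = 1503 (Z = Mul(-3, -501) = 1503)
m = 2442 (m = Mul(3, 814) = 2442)
Function('F')(P) = Mul(2, Pow(P, 2)) (Function('F')(P) = Mul(Mul(2, P), P) = Mul(2, Pow(P, 2)))
V = 592 (V = Mul(Add(19, Mul(2, Pow(3, 2))), 16) = Mul(Add(19, Mul(2, 9)), 16) = Mul(Add(19, 18), 16) = Mul(37, 16) = 592)
Function('s')(j) = Rational(4037, 4) (Function('s')(j) = Mul(Rational(1, 4), Add(Add(2442, 1503), 92)) = Mul(Rational(1, 4), Add(3945, 92)) = Mul(Rational(1, 4), 4037) = Rational(4037, 4))
Pow(Function('s')(V), -1) = Pow(Rational(4037, 4), -1) = Rational(4, 4037)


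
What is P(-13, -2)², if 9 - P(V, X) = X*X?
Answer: 25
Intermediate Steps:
P(V, X) = 9 - X² (P(V, X) = 9 - X*X = 9 - X²)
P(-13, -2)² = (9 - 1*(-2)²)² = (9 - 1*4)² = (9 - 4)² = 5² = 25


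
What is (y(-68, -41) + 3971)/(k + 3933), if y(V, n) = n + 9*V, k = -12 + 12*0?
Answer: 1106/1307 ≈ 0.84621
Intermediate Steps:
k = -12 (k = -12 + 0 = -12)
(y(-68, -41) + 3971)/(k + 3933) = ((-41 + 9*(-68)) + 3971)/(-12 + 3933) = ((-41 - 612) + 3971)/3921 = (-653 + 3971)*(1/3921) = 3318*(1/3921) = 1106/1307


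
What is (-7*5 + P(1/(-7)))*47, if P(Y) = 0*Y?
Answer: -1645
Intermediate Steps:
P(Y) = 0
(-7*5 + P(1/(-7)))*47 = (-7*5 + 0)*47 = (-35 + 0)*47 = -35*47 = -1645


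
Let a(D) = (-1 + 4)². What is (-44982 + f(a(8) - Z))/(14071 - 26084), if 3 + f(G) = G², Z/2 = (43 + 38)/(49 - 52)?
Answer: 41016/12013 ≈ 3.4143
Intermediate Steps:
Z = -54 (Z = 2*((43 + 38)/(49 - 52)) = 2*(81/(-3)) = 2*(81*(-⅓)) = 2*(-27) = -54)
a(D) = 9 (a(D) = 3² = 9)
f(G) = -3 + G²
(-44982 + f(a(8) - Z))/(14071 - 26084) = (-44982 + (-3 + (9 - 1*(-54))²))/(14071 - 26084) = (-44982 + (-3 + (9 + 54)²))/(-12013) = (-44982 + (-3 + 63²))*(-1/12013) = (-44982 + (-3 + 3969))*(-1/12013) = (-44982 + 3966)*(-1/12013) = -41016*(-1/12013) = 41016/12013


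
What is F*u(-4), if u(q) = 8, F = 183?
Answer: 1464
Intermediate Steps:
F*u(-4) = 183*8 = 1464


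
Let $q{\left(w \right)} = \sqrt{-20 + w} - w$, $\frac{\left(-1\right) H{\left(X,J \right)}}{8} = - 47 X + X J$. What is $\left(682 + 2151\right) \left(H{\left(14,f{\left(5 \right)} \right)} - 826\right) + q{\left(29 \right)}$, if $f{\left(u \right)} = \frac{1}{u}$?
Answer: $\frac{62546844}{5} \approx 1.2509 \cdot 10^{7}$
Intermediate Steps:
$H{\left(X,J \right)} = 376 X - 8 J X$ ($H{\left(X,J \right)} = - 8 \left(- 47 X + X J\right) = - 8 \left(- 47 X + J X\right) = 376 X - 8 J X$)
$\left(682 + 2151\right) \left(H{\left(14,f{\left(5 \right)} \right)} - 826\right) + q{\left(29 \right)} = \left(682 + 2151\right) \left(8 \cdot 14 \left(47 - \frac{1}{5}\right) - 826\right) + \left(\sqrt{-20 + 29} - 29\right) = 2833 \left(8 \cdot 14 \left(47 - \frac{1}{5}\right) - 826\right) - \left(29 - \sqrt{9}\right) = 2833 \left(8 \cdot 14 \left(47 - \frac{1}{5}\right) - 826\right) + \left(3 - 29\right) = 2833 \left(8 \cdot 14 \cdot \frac{234}{5} - 826\right) - 26 = 2833 \left(\frac{26208}{5} - 826\right) - 26 = 2833 \cdot \frac{22078}{5} - 26 = \frac{62546974}{5} - 26 = \frac{62546844}{5}$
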